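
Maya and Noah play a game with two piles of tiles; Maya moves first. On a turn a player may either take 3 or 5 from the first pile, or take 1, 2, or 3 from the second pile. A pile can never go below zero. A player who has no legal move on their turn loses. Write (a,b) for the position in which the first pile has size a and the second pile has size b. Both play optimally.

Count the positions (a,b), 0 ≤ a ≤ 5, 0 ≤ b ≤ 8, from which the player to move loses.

15

Build the W/L table. Terminal = L. A non-terminal position is W if it has a move to some L; otherwise it is L.
Every move lowers a or b (never raises either), so fill the grid row by row in increasing a, and left to right within a row: each cell's successors are then already labelled.
      b=0  b=1  b=2  b=3  b=4  b=5  b=6  b=7  b=8
a=0:    L    W    W    W    L    W    W    W    L
a=1:    L    W    W    W    L    W    W    W    L
a=2:    L    W    W    W    L    W    W    W    L
a=3:    W    L    W    W    W    L    W    W    W
a=4:    W    L    W    W    W    L    W    W    W
a=5:    W    L    W    W    W    L    W    W    W
Cells with no legal move (terminal, hence L): (0,0), (1,0), (2,0).
The remaining L cells, each justified by listing all of its moves:
(0,4): L (options (0,3)(W), (0,2)(W), (0,1)(W) are all W)
(0,8): L (options (0,7)(W), (0,6)(W), (0,5)(W) are all W)
(1,4): L (options (1,3)(W), (1,2)(W), (1,1)(W) are all W)
(1,8): L (options (1,7)(W), (1,6)(W), (1,5)(W) are all W)
(2,4): L (options (2,3)(W), (2,2)(W), (2,1)(W) are all W)
(2,8): L (options (2,7)(W), (2,6)(W), (2,5)(W) are all W)
(3,1): L (options (0,1)(W), (3,0)(W) are all W)
(3,5): L (options (0,5)(W), (3,4)(W), (3,3)(W), (3,2)(W) are all W)
(4,1): L (options (1,1)(W), (4,0)(W) are all W)
(4,5): L (options (1,5)(W), (4,4)(W), (4,3)(W), (4,2)(W) are all W)
(5,1): L (options (2,1)(W), (0,1)(W), (5,0)(W) are all W)
(5,5): L (options (2,5)(W), (0,5)(W), (5,4)(W), (5,3)(W), (5,2)(W) are all W)
Every other cell has at least one move into one of the L cells above, so it is W.
L cells per row: a=0: 3, a=1: 3, a=2: 3, a=3: 2, a=4: 2, a=5: 2; total 15.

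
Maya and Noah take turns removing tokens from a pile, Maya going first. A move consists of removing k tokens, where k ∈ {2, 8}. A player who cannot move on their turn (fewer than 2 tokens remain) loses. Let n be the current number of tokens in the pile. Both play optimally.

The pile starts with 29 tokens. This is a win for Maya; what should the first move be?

Classify positions by backward induction: terminal positions (no move available) are L. From any other position, the mover wins iff some move reaches an L.
n=0: no move → L
n=1: no move → L
n=2: can move to 0, which is L ⇒ W
n=3: can move to 1, which is L ⇒ W
n=4: the only move is to 2(W), a W ⇒ L
n=5: the only move is to 3(W), a W ⇒ L
n=6: can move to 4, which is L ⇒ W
n=7: can move to 5, which is L ⇒ W
n=8: can move to 0, which is L ⇒ W
n=9: can move to 1, which is L ⇒ W
n=10: moves to 8(W), 2(W); every one is W ⇒ L
n=11: moves to 9(W), 3(W); every one is W ⇒ L
n=12: can move to 10, which is L ⇒ W
n=13: can move to 11, which is L ⇒ W
n=14: moves to 12(W), 6(W); every one is W ⇒ L
n=15: moves to 13(W), 7(W); every one is W ⇒ L
n=16: can move to 14, which is L ⇒ W
n=17: can move to 15, which is L ⇒ W
n=18: can move to 10, which is L ⇒ W
n=19: can move to 11, which is L ⇒ W
n=20: moves to 18(W), 12(W); every one is W ⇒ L
n=21: moves to 19(W), 13(W); every one is W ⇒ L
n=22: can move to 20, which is L ⇒ W
n=23: can move to 21, which is L ⇒ W
n=24: moves to 22(W), 16(W); every one is W ⇒ L
n=25: moves to 23(W), 17(W); every one is W ⇒ L
n=26: can move to 24, which is L ⇒ W
n=27: can move to 25, which is L ⇒ W
n=28: can move to 20, which is L ⇒ W
n=29: can move to 21, which is L ⇒ W
From 29, the L positions reachable in one move are: 21.

Remove 8, leaving 21.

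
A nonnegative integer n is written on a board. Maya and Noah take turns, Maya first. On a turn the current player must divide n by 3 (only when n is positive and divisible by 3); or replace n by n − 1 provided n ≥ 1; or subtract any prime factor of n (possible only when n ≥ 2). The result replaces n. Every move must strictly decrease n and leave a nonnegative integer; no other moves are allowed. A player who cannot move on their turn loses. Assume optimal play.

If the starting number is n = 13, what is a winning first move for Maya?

Move to 0.

Use the standard recursion: the mover loses at a terminal position; elsewhere, the mover wins exactly when some move hands the opponent an L position.
n=0: no move → L
n=1: →0(L), so W
n=2: →0(L), so W
n=3: →0(L), so W
n=4: →2(W), 3(W) — all W, so L
n=5: →0(L), so W
n=6: →4(L), so W
n=7: →0(L), so W
n=8: →6(W), 7(W) — all W, so L
n=9: →8(L), so W
n=10: →8(L), so W
n=11: →0(L), so W
n=12: →4(L), so W
n=13: →0(L), so W
From 13, the L positions reachable in one move are: 0.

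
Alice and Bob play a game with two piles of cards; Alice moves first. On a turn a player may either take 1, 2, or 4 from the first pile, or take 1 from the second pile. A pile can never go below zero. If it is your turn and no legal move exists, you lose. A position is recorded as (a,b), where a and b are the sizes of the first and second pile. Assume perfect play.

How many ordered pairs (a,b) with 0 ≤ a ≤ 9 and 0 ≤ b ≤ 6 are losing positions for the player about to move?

Classify positions by backward induction: terminal positions (no move available) are L. From any other position, the mover wins iff some move reaches an L.
Every move lowers a or b (never raises either), so fill the grid row by row in increasing a, and left to right within a row: each cell's successors are then already labelled.
      b=0  b=1  b=2  b=3  b=4  b=5  b=6
a=0:    L    W    L    W    L    W    L
a=1:    W    L    W    L    W    L    W
a=2:    W    W    W    W    W    W    W
a=3:    L    W    L    W    L    W    L
a=4:    W    L    W    L    W    L    W
a=5:    W    W    W    W    W    W    W
a=6:    L    W    L    W    L    W    L
a=7:    W    L    W    L    W    L    W
a=8:    W    W    W    W    W    W    W
a=9:    L    W    L    W    L    W    L
Cells with no legal move (terminal, hence L): (0,0).
The remaining L cells, each justified by listing all of its moves:
(0,2): only reaches (0,1)(W), which is W → L
(0,4): only reaches (0,3)(W), which is W → L
(0,6): only reaches (0,5)(W), which is W → L
(1,1): only reaches (0,1)(W), (1,0)(W), all W → L
(1,3): only reaches (0,3)(W), (1,2)(W), all W → L
(1,5): only reaches (0,5)(W), (1,4)(W), all W → L
(3,0): only reaches (2,0)(W), (1,0)(W), all W → L
(3,2): only reaches (2,2)(W), (1,2)(W), (3,1)(W), all W → L
(3,4): only reaches (2,4)(W), (1,4)(W), (3,3)(W), all W → L
(3,6): only reaches (2,6)(W), (1,6)(W), (3,5)(W), all W → L
(4,1): only reaches (3,1)(W), (2,1)(W), (0,1)(W), (4,0)(W), all W → L
(4,3): only reaches (3,3)(W), (2,3)(W), (0,3)(W), (4,2)(W), all W → L
(4,5): only reaches (3,5)(W), (2,5)(W), (0,5)(W), (4,4)(W), all W → L
(6,0): only reaches (5,0)(W), (4,0)(W), (2,0)(W), all W → L
(6,2): only reaches (5,2)(W), (4,2)(W), (2,2)(W), (6,1)(W), all W → L
(6,4): only reaches (5,4)(W), (4,4)(W), (2,4)(W), (6,3)(W), all W → L
(6,6): only reaches (5,6)(W), (4,6)(W), (2,6)(W), (6,5)(W), all W → L
(7,1): only reaches (6,1)(W), (5,1)(W), (3,1)(W), (7,0)(W), all W → L
(7,3): only reaches (6,3)(W), (5,3)(W), (3,3)(W), (7,2)(W), all W → L
(7,5): only reaches (6,5)(W), (5,5)(W), (3,5)(W), (7,4)(W), all W → L
(9,0): only reaches (8,0)(W), (7,0)(W), (5,0)(W), all W → L
(9,2): only reaches (8,2)(W), (7,2)(W), (5,2)(W), (9,1)(W), all W → L
(9,4): only reaches (8,4)(W), (7,4)(W), (5,4)(W), (9,3)(W), all W → L
(9,6): only reaches (8,6)(W), (7,6)(W), (5,6)(W), (9,5)(W), all W → L
Every other cell has at least one move into one of the L cells above, so it is W.
L cells per row: a=0: 4, a=1: 3, a=2: 0, a=3: 4, a=4: 3, a=5: 0, a=6: 4, a=7: 3, a=8: 0, a=9: 4; total 25.

25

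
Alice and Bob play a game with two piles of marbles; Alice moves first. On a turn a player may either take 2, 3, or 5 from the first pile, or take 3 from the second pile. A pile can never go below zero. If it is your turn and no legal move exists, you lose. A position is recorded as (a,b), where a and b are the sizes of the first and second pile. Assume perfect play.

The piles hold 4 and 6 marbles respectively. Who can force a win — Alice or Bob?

Alice wins.

Classify positions by backward induction: terminal positions (no move available) are L. From any other position, the mover wins iff some move reaches an L.
No move ever increases a pile, so every position that can arise here has a ≤ 4 and b ≤ 6; it is enough to label the cells with 0 ≤ a ≤ 4 and 0 ≤ b ≤ 6.
Every move lowers a or b (never raises either), so fill the grid row by row in increasing a, and left to right within a row: each cell's successors are then already labelled.
      b=0  b=1  b=2  b=3  b=4  b=5  b=6
a=0:    L    L    L    W    W    W    L
a=1:    L    L    L    W    W    W    L
a=2:    W    W    W    L    L    L    W
a=3:    W    W    W    L    L    L    W
a=4:    W    W    W    W    W    W    W
Cells with no legal move (terminal, hence L): (0,0), (0,1), (0,2), (1,0), (1,1), (1,2).
The remaining L cells, each justified by listing all of its moves:
(0,6): the only move is to (0,3)(W), a W ⇒ L
(1,6): the only move is to (1,3)(W), a W ⇒ L
(2,3): moves to (0,3)(W), (2,0)(W); every one is W ⇒ L
(2,4): moves to (0,4)(W), (2,1)(W); every one is W ⇒ L
(2,5): moves to (0,5)(W), (2,2)(W); every one is W ⇒ L
(3,3): moves to (1,3)(W), (0,3)(W), (3,0)(W); every one is W ⇒ L
(3,4): moves to (1,4)(W), (0,4)(W), (3,1)(W); every one is W ⇒ L
(3,5): moves to (1,5)(W), (0,5)(W), (3,2)(W); every one is W ⇒ L
Every other cell has at least one move into one of the L cells above, so it is W.
The starting position (4,6) is W: Alice should move to (1,6), handing over an L position.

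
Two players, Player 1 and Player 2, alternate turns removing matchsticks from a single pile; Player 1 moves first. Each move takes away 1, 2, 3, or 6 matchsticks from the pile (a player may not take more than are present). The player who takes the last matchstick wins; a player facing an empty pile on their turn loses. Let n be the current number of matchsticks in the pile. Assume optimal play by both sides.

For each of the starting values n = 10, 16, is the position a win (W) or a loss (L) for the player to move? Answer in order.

Positions with no move are L. A position that does have a move is losing for the player to move precisely when every available move leads to a winning position for the opponent. Fill in the labels:
n=0: no move → L
n=1: W (go to 0, an L position)
n=2: W (go to 0, an L position)
n=3: W (go to 0, an L position)
n=4: L (options 3(W), 2(W), 1(W) are all W)
n=5: W (go to 4, an L position)
n=6: W (go to 4, an L position)
n=7: W (go to 4, an L position)
n=8: L (options 7(W), 6(W), 5(W), 2(W) are all W)
n=9: W (go to 8, an L position)
n=10: W (go to 8, an L position)
n=11: W (go to 8, an L position)
n=12: L (options 11(W), 10(W), 9(W), 6(W) are all W)
n=13: W (go to 12, an L position)
n=14: W (go to 12, an L position)
n=15: W (go to 12, an L position)
n=16: L (options 15(W), 14(W), 13(W), 10(W) are all W)

10: W, 16: L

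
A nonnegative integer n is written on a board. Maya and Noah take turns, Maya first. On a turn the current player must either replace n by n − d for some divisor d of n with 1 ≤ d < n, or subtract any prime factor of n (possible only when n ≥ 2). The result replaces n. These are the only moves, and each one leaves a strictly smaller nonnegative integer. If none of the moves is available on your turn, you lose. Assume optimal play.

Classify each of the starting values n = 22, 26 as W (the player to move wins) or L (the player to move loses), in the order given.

22: W, 26: L

Use the standard recursion: the mover loses at a terminal position; elsewhere, the mover wins exactly when some move hands the opponent an L position.
n=0: no move → L
n=1: no move → L
n=2: reaches L-position 0 → W
n=3: reaches L-position 0 → W
n=4: only reaches 2(W), 3(W), all W → L
n=5: reaches L-position 0 → W
n=6: reaches L-position 4 → W
n=7: reaches L-position 0 → W
n=8: reaches L-position 4 → W
n=9: only reaches 6(W), 8(W), all W → L
n=10: reaches L-position 9 → W
n=11: reaches L-position 0 → W
n=12: reaches L-position 9 → W
n=13: reaches L-position 0 → W
n=14: only reaches 7(W), 12(W), 13(W), all W → L
n=15: reaches L-position 14 → W
n=16: reaches L-position 14 → W
n=17: reaches L-position 0 → W
n=18: reaches L-position 9 → W
n=19: reaches L-position 0 → W
n=20: only reaches 10(W), 15(W), 16(W), 18(W), 19(W), all W → L
n=21: reaches L-position 14 → W
n=22: reaches L-position 20 → W
n=23: reaches L-position 0 → W
n=24: reaches L-position 20 → W
n=25: reaches L-position 20 → W
n=26: only reaches 13(W), 24(W), 25(W), all W → L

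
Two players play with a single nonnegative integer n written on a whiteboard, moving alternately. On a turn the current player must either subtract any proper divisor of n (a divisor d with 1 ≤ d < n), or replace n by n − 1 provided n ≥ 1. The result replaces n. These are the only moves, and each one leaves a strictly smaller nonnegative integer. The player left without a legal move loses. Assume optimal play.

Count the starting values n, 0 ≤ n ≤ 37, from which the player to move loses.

19

Work bottom-up. With no move the player to move loses. Otherwise the position is W if at least one move leads to an L position for the opponent, and L if every move leads to a W.
n=0: no move → L
n=1: →0(L), so W
n=2: →1(W) only, which is W, so L
n=3: →2(L), so W
n=4: →2(L), so W
n=5: →4(W) only, which is W, so L
n=6: →5(L), so W
n=7: →6(W) only, which is W, so L
n=8: →7(L), so W
n=9: →6(W), 8(W) — all W, so L
n=10: →5(L), so W
n=11: →10(W) only, which is W, so L
n=12: →9(L), so W
n=13: →12(W) only, which is W, so L
n=14: →7(L), so W
n=15: →10(W), 12(W), 14(W) — all W, so L
n=16: →15(L), so W
n=17: →16(W) only, which is W, so L
n=18: →9(L), so W
n=19: →18(W) only, which is W, so L
n=20: →15(L), so W
n=21: →14(W), 18(W), 20(W) — all W, so L
n=22: →11(L), so W
n=23: →22(W) only, which is W, so L
n=24: →21(L), so W
n=25: →20(W), 24(W) — all W, so L
n=26: →13(L), so W
n=27: →18(W), 24(W), 26(W) — all W, so L
n=28: →21(L), so W
n=29: →28(W) only, which is W, so L
n=30: →15(L), so W
n=31: →30(W) only, which is W, so L
n=32: →31(L), so W
n=33: →22(W), 30(W), 32(W) — all W, so L
n=34: →17(L), so W
n=35: →28(W), 30(W), 34(W) — all W, so L
n=36: →27(L), so W
n=37: →36(W) only, which is W, so L
L entries with 0 ≤ n ≤ 37: n = 0, 2, 5, 7, 9, 11, 13, 15, 17, 19, 21, 23, 25, 27, 29, 31, 33, 35, 37; that makes 19.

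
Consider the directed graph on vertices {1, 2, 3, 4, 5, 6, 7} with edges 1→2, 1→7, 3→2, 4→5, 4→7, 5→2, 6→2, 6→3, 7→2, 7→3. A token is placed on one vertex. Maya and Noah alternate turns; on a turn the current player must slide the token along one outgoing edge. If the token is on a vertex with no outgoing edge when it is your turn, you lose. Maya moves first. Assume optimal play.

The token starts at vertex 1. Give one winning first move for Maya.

Move to 2.

Compute win/loss labels from the base case upward. A position with no move is L. Any other position is W if it can reach an L in one move, else L.
Every edge goes from a vertex to one that appears earlier in the order 2, 3, 6, 7, 1, 5, 4, so processing vertices in that order labels each vertex after all of its successors.
2: no outgoing edge → L
3: reaches L-position 2 → W
6: reaches L-position 2 → W
7: reaches L-position 2 → W
1: reaches L-position 2 → W
5: reaches L-position 2 → W
4: only reaches 5(W), 7(W), all W → L
From 1, the L positions reachable in one move are: 2.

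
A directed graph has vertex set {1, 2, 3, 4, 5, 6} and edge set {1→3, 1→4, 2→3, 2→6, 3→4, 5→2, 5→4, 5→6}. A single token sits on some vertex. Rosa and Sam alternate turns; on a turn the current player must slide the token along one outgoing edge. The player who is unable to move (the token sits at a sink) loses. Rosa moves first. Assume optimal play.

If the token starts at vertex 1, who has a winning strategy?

Label each position W (a win for the player to move) or L (a loss). A position with no legal move is L; any other position is W exactly when some move reaches an L, and L when every move reaches a W.
Every edge goes from a vertex to one that appears earlier in the order 6, 4, 3, 2, 5, 1, so processing vertices in that order labels each vertex after all of its successors.
6: no outgoing edge → L
4: no outgoing edge → L
3: →4(L), so W
2: →6(L), so W
5: →4(L), so W
1: →4(L), so W
The starting position 1 is W: Rosa should move to 4, handing over an L position.

Rosa wins.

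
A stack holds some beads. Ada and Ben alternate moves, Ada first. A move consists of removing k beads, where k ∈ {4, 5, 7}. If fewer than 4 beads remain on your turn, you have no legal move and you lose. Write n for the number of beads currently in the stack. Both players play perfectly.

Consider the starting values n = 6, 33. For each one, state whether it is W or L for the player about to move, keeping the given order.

Classify positions by backward induction: terminal positions (no move available) are L. From any other position, the mover wins iff some move reaches an L.
n=0: no move → L
n=1: no move → L
n=2: no move → L
n=3: no move → L
n=4: W (go to 0, an L position)
n=5: W (go to 1, an L position)
n=6: W (go to 2, an L position)
n=7: W (go to 3, an L position)
n=8: W (go to 3, an L position)
n=9: W (go to 2, an L position)
n=10: W (go to 3, an L position)
n=11: L (options 7(W), 6(W), 4(W) are all W)
n=12: L (options 8(W), 7(W), 5(W) are all W)
n=13: L (options 9(W), 8(W), 6(W) are all W)
n=14: L (options 10(W), 9(W), 7(W) are all W)
n=15: W (go to 11, an L position)
n=16: W (go to 12, an L position)
n=17: W (go to 13, an L position)
n=18: W (go to 14, an L position)
n=19: W (go to 14, an L position)
n=20: W (go to 13, an L position)
n=21: W (go to 14, an L position)
n=22: L (options 18(W), 17(W), 15(W) are all W)
n=23: L (options 19(W), 18(W), 16(W) are all W)
n=24: L (options 20(W), 19(W), 17(W) are all W)
n=25: L (options 21(W), 20(W), 18(W) are all W)
n=26: W (go to 22, an L position)
n=27: W (go to 23, an L position)
n=28: W (go to 24, an L position)
n=29: W (go to 25, an L position)
n=30: W (go to 25, an L position)
n=31: W (go to 24, an L position)
n=32: W (go to 25, an L position)
n=33: L (options 29(W), 28(W), 26(W) are all W)

6: W, 33: L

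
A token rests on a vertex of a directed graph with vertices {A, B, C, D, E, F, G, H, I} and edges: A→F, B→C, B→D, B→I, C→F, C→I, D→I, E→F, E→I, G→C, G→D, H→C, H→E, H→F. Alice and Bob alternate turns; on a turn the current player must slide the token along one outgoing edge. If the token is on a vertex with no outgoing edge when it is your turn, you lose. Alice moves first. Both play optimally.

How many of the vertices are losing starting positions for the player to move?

3

Classify positions by backward induction: terminal positions (no move available) are L. From any other position, the mover wins iff some move reaches an L.
Every edge goes from a vertex to one that appears earlier in the order F, I, C, D, B, E, A, H, G, so processing vertices in that order labels each vertex after all of its successors.
F: no outgoing edge → L
I: no outgoing edge → L
C: →I(L), so W
D: →I(L), so W
B: →I(L), so W
E: →I(L), so W
A: →F(L), so W
H: →F(L), so W
G: →D(W), C(W) — all W, so L
The L vertices are F, G, I; that is 3 in all.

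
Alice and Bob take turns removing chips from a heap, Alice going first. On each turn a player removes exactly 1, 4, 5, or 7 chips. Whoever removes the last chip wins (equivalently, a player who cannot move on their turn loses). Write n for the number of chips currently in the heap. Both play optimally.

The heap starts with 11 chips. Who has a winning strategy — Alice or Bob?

Alice wins.

Use the standard recursion: the mover loses at a terminal position; elsewhere, the mover wins exactly when some move hands the opponent an L position.
n=0: no move → L
n=1: W (go to 0, an L position)
n=2: L (sole option 1(W) is W)
n=3: W (go to 2, an L position)
n=4: W (go to 0, an L position)
n=5: W (go to 0, an L position)
n=6: W (go to 2, an L position)
n=7: W (go to 2, an L position)
n=8: L (options 7(W), 4(W), 3(W), 1(W) are all W)
n=9: W (go to 8, an L position)
n=10: L (options 9(W), 6(W), 5(W), 3(W) are all W)
n=11: W (go to 10, an L position)
From 11 Alice can remove 1, leaving 10, reaching an L position.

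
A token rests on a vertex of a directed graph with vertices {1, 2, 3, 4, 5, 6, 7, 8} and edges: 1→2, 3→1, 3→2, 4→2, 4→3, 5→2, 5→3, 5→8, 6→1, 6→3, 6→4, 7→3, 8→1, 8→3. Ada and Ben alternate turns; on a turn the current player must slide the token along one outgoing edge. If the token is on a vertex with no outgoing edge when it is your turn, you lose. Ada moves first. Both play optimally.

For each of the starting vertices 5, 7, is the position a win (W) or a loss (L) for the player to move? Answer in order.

Build the W/L table. Terminal = L. A non-terminal position is W if it has a move to some L; otherwise it is L.
Every edge goes from a vertex to one that appears earlier in the order 2, 1, 3, 8, 5, 7, 4, 6, so processing vertices in that order labels each vertex after all of its successors.
2: no outgoing edge → L
1: reaches L-position 2 → W
3: reaches L-position 2 → W
8: only reaches 3(W), 1(W), all W → L
5: reaches L-position 8 → W
7: only reaches 3(W), which is W → L
4: reaches L-position 2 → W
6: only reaches 4(W), 3(W), 1(W), all W → L

5: W, 7: L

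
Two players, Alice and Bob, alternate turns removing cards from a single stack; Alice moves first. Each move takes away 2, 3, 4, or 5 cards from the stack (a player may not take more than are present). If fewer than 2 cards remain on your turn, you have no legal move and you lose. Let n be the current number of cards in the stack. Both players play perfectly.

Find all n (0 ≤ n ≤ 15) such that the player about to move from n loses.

0, 1, 7, 8, 14, 15

Compute win/loss labels from the base case upward. A position with no move is L. Any other position is W if it can reach an L in one move, else L.
n=0: no move → L
n=1: no move → L
n=2: →0(L), so W
n=3: →1(L), so W
n=4: →1(L), so W
n=5: →1(L), so W
n=6: →1(L), so W
n=7: →5(W), 4(W), 3(W), 2(W) — all W, so L
n=8: →6(W), 5(W), 4(W), 3(W) — all W, so L
n=9: →7(L), so W
n=10: →8(L), so W
n=11: →8(L), so W
n=12: →8(L), so W
n=13: →8(L), so W
n=14: →12(W), 11(W), 10(W), 9(W) — all W, so L
n=15: →13(W), 12(W), 11(W), 10(W) — all W, so L
The losing starting values of n are exactly the entries labelled L in this table (6 of them).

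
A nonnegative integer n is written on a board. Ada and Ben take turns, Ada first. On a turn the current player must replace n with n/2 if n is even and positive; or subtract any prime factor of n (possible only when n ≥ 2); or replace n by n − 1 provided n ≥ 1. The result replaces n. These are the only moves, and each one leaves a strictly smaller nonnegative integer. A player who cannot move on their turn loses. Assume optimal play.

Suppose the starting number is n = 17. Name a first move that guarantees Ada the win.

Label each position W (a win for the player to move) or L (a loss). A position with no legal move is L; any other position is W exactly when some move reaches an L, and L when every move reaches a W.
n=0: no move → L
n=1: can move to 0, which is L ⇒ W
n=2: can move to 0, which is L ⇒ W
n=3: can move to 0, which is L ⇒ W
n=4: moves to 2(W), 3(W); every one is W ⇒ L
n=5: can move to 0, which is L ⇒ W
n=6: can move to 4, which is L ⇒ W
n=7: can move to 0, which is L ⇒ W
n=8: can move to 4, which is L ⇒ W
n=9: moves to 6(W), 8(W); every one is W ⇒ L
n=10: can move to 9, which is L ⇒ W
n=11: can move to 0, which is L ⇒ W
n=12: can move to 9, which is L ⇒ W
n=13: can move to 0, which is L ⇒ W
n=14: moves to 7(W), 12(W), 13(W); every one is W ⇒ L
n=15: can move to 14, which is L ⇒ W
n=16: can move to 14, which is L ⇒ W
n=17: can move to 0, which is L ⇒ W
From 17, the L positions reachable in one move are: 0.

Move to 0.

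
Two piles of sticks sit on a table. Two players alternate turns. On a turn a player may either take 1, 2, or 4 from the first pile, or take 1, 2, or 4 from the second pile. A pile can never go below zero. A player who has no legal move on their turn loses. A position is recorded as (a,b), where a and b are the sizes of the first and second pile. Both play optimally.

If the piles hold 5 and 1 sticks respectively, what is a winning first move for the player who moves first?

Label each position W (a win for the player to move) or L (a loss). A position with no legal move is L; any other position is W exactly when some move reaches an L, and L when every move reaches a W.
No move ever increases a pile, so every position that can arise here has a ≤ 5 and b ≤ 1; it is enough to label the cells with 0 ≤ a ≤ 5 and 0 ≤ b ≤ 1.
Every move lowers a or b (never raises either), so fill the grid row by row in increasing a, and left to right within a row: each cell's successors are then already labelled.
      b=0  b=1
a=0:    L    W
a=1:    W    L
a=2:    W    W
a=3:    L    W
a=4:    W    L
a=5:    W    W
Cells with no legal move (terminal, hence L): (0,0).
The remaining L cells, each justified by listing all of its moves:
(1,1): moves to (0,1)(W), (1,0)(W); every one is W ⇒ L
(3,0): moves to (2,0)(W), (1,0)(W); every one is W ⇒ L
(4,1): moves to (3,1)(W), (2,1)(W), (0,1)(W), (4,0)(W); every one is W ⇒ L
Every other cell has at least one move into one of the L cells above, so it is W.
From (5,1), the L positions reachable in one move are: (4,1), (1,1). Any move reaching one of these is winning.

Move to (4,1).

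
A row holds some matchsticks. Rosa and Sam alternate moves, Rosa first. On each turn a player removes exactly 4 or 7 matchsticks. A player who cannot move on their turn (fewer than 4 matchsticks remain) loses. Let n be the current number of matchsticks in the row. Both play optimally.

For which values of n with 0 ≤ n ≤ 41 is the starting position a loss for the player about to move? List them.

0, 1, 2, 3, 11, 12, 13, 14, 22, 23, 24, 25, 33, 34, 35, 36

Build the W/L table. Terminal = L. A non-terminal position is W if it has a move to some L; otherwise it is L.
n=0: no move → L
n=1: no move → L
n=2: no move → L
n=3: no move → L
n=4: W (go to 0, an L position)
n=5: W (go to 1, an L position)
n=6: W (go to 2, an L position)
n=7: W (go to 3, an L position)
n=8: W (go to 1, an L position)
n=9: W (go to 2, an L position)
n=10: W (go to 3, an L position)
n=11: L (options 7(W), 4(W) are all W)
n=12: L (options 8(W), 5(W) are all W)
n=13: L (options 9(W), 6(W) are all W)
n=14: L (options 10(W), 7(W) are all W)
n=15: W (go to 11, an L position)
n=16: W (go to 12, an L position)
n=17: W (go to 13, an L position)
n=18: W (go to 14, an L position)
n=19: W (go to 12, an L position)
n=20: W (go to 13, an L position)
n=21: W (go to 14, an L position)
n=22: L (options 18(W), 15(W) are all W)
n=23: L (options 19(W), 16(W) are all W)
n=24: L (options 20(W), 17(W) are all W)
n=25: L (options 21(W), 18(W) are all W)
n=26: W (go to 22, an L position)
n=27: W (go to 23, an L position)
n=28: W (go to 24, an L position)
n=29: W (go to 25, an L position)
n=30: W (go to 23, an L position)
n=31: W (go to 24, an L position)
n=32: W (go to 25, an L position)
n=33: L (options 29(W), 26(W) are all W)
n=34: L (options 30(W), 27(W) are all W)
n=35: L (options 31(W), 28(W) are all W)
n=36: L (options 32(W), 29(W) are all W)
n=37: W (go to 33, an L position)
n=38: W (go to 34, an L position)
n=39: W (go to 35, an L position)
n=40: W (go to 36, an L position)
n=41: W (go to 34, an L position)
Reading off the rows marked L gives the requested list; there are 16 such values of n.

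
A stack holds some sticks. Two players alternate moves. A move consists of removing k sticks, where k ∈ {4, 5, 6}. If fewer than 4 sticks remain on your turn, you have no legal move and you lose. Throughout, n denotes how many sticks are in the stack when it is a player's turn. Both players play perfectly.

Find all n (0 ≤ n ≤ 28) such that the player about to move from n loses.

0, 1, 2, 3, 10, 11, 12, 13, 20, 21, 22, 23

Label each position W (a win for the player to move) or L (a loss). A position with no legal move is L; any other position is W exactly when some move reaches an L, and L when every move reaches a W.
n=0: no move → L
n=1: no move → L
n=2: no move → L
n=3: no move → L
n=4: can move to 0, which is L ⇒ W
n=5: can move to 1, which is L ⇒ W
n=6: can move to 2, which is L ⇒ W
n=7: can move to 3, which is L ⇒ W
n=8: can move to 3, which is L ⇒ W
n=9: can move to 3, which is L ⇒ W
n=10: moves to 6(W), 5(W), 4(W); every one is W ⇒ L
n=11: moves to 7(W), 6(W), 5(W); every one is W ⇒ L
n=12: moves to 8(W), 7(W), 6(W); every one is W ⇒ L
n=13: moves to 9(W), 8(W), 7(W); every one is W ⇒ L
n=14: can move to 10, which is L ⇒ W
n=15: can move to 11, which is L ⇒ W
n=16: can move to 12, which is L ⇒ W
n=17: can move to 13, which is L ⇒ W
n=18: can move to 13, which is L ⇒ W
n=19: can move to 13, which is L ⇒ W
n=20: moves to 16(W), 15(W), 14(W); every one is W ⇒ L
n=21: moves to 17(W), 16(W), 15(W); every one is W ⇒ L
n=22: moves to 18(W), 17(W), 16(W); every one is W ⇒ L
n=23: moves to 19(W), 18(W), 17(W); every one is W ⇒ L
n=24: can move to 20, which is L ⇒ W
n=25: can move to 21, which is L ⇒ W
n=26: can move to 22, which is L ⇒ W
n=27: can move to 23, which is L ⇒ W
n=28: can move to 23, which is L ⇒ W
The losing starting values of n are exactly the entries labelled L in this table (12 of them).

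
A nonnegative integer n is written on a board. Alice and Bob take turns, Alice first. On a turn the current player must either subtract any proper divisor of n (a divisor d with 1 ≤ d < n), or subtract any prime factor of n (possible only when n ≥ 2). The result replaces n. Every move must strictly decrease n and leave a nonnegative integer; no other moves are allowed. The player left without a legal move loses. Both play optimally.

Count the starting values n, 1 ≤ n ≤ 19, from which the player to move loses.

Label each position W (a win for the player to move) or L (a loss). A position with no legal move is L; any other position is W exactly when some move reaches an L, and L when every move reaches a W.
n=0: no move → L
n=1: no move → L
n=2: can move to 0, which is L ⇒ W
n=3: can move to 0, which is L ⇒ W
n=4: moves to 2(W), 3(W); every one is W ⇒ L
n=5: can move to 0, which is L ⇒ W
n=6: can move to 4, which is L ⇒ W
n=7: can move to 0, which is L ⇒ W
n=8: can move to 4, which is L ⇒ W
n=9: moves to 6(W), 8(W); every one is W ⇒ L
n=10: can move to 9, which is L ⇒ W
n=11: can move to 0, which is L ⇒ W
n=12: can move to 9, which is L ⇒ W
n=13: can move to 0, which is L ⇒ W
n=14: moves to 7(W), 12(W), 13(W); every one is W ⇒ L
n=15: can move to 14, which is L ⇒ W
n=16: can move to 14, which is L ⇒ W
n=17: can move to 0, which is L ⇒ W
n=18: can move to 9, which is L ⇒ W
n=19: can move to 0, which is L ⇒ W
L entries with 1 ≤ n ≤ 19 (n=0 is outside the asked range and is not counted): n = 1, 4, 9, 14; that makes 4.

4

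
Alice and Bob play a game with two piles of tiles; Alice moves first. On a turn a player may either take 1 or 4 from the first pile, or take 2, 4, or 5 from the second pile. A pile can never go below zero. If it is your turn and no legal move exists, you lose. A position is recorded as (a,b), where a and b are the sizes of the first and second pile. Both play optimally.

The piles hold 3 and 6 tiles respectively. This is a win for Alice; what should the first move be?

Work bottom-up. With no move the player to move loses. Otherwise the position is W if at least one move leads to an L position for the opponent, and L if every move leads to a W.
No move ever increases a pile, so every position that can arise here has a ≤ 3 and b ≤ 6; it is enough to label the cells with 0 ≤ a ≤ 3 and 0 ≤ b ≤ 6.
Every move lowers a or b (never raises either), so fill the grid row by row in increasing a, and left to right within a row: each cell's successors are then already labelled.
      b=0  b=1  b=2  b=3  b=4  b=5  b=6
a=0:    L    L    W    W    W    W    W
a=1:    W    W    L    L    W    W    W
a=2:    L    L    W    W    W    W    W
a=3:    W    W    L    L    W    W    W
Cells with no legal move (terminal, hence L): (0,0), (0,1).
The remaining L cells, each justified by listing all of its moves:
(1,2): only reaches (0,2)(W), (1,0)(W), all W → L
(1,3): only reaches (0,3)(W), (1,1)(W), all W → L
(2,0): only reaches (1,0)(W), which is W → L
(2,1): only reaches (1,1)(W), which is W → L
(3,2): only reaches (2,2)(W), (3,0)(W), all W → L
(3,3): only reaches (2,3)(W), (3,1)(W), all W → L
Every other cell has at least one move into one of the L cells above, so it is W.
From (3,6), the L positions reachable in one move are: (3,2).

Move to (3,2).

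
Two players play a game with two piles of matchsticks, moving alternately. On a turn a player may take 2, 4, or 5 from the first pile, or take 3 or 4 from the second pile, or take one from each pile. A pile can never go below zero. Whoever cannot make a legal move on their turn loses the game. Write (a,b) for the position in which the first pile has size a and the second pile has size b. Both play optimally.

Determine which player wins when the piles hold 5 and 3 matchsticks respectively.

The first player wins.

Use the standard recursion: the mover loses at a terminal position; elsewhere, the mover wins exactly when some move hands the opponent an L position.
No move ever increases a pile, so every position that can arise here has a ≤ 5 and b ≤ 3; it is enough to label the cells with 0 ≤ a ≤ 5 and 0 ≤ b ≤ 3.
Every move lowers a or b (never raises either), so fill the grid row by row in increasing a, and left to right within a row: each cell's successors are then already labelled.
      b=0  b=1  b=2  b=3
a=0:    L    L    L    W
a=1:    L    W    W    W
a=2:    W    W    W    L
a=3:    W    L    L    L
a=4:    W    W    W    W
a=5:    W    W    W    W
Cells with no legal move (terminal, hence L): (0,0), (0,1), (0,2), (1,0).
The remaining L cells, each justified by listing all of its moves:
(2,3): →(0,3)(W), (2,0)(W), (1,2)(W) — all W, so L
(3,1): →(1,1)(W), (2,0)(W) — all W, so L
(3,2): →(1,2)(W), (2,1)(W) — all W, so L
(3,3): →(1,3)(W), (3,0)(W), (2,2)(W) — all W, so L
Every other cell has at least one move into one of the L cells above, so it is W.
From (5,3) the player to move can move to (3,3), reaching an L position.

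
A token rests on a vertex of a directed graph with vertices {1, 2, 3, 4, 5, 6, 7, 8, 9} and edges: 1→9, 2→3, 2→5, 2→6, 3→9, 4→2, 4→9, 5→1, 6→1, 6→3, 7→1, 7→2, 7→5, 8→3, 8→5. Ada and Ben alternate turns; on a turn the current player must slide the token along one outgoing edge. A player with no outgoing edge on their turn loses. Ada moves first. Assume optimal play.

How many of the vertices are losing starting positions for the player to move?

3

Positions with no move are L. A position that does have a move is losing for the player to move precisely when every available move leads to a winning position for the opponent. Fill in the labels:
Every edge goes from a vertex to one that appears earlier in the order 9, 3, 1, 5, 6, 2, 8, 7, 4, so processing vertices in that order labels each vertex after all of its successors.
9: no outgoing edge → L
3: can move to 9, which is L ⇒ W
1: can move to 9, which is L ⇒ W
5: the only move is to 1(W), a W ⇒ L
6: moves to 1(W), 3(W); every one is W ⇒ L
2: can move to 6, which is L ⇒ W
8: can move to 5, which is L ⇒ W
7: can move to 5, which is L ⇒ W
4: can move to 9, which is L ⇒ W
The L vertices are 5, 6, 9; that is 3 in all.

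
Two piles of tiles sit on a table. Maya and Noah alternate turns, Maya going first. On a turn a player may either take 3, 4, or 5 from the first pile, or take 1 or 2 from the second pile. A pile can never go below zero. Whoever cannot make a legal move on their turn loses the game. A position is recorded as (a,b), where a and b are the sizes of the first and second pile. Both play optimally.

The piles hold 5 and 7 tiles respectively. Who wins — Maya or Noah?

Noah wins.

Work bottom-up. With no move the player to move loses. Otherwise the position is W if at least one move leads to an L position for the opponent, and L if every move leads to a W.
No move ever increases a pile, so every position that can arise here has a ≤ 5 and b ≤ 7; it is enough to label the cells with 0 ≤ a ≤ 5 and 0 ≤ b ≤ 7.
Every move lowers a or b (never raises either), so fill the grid row by row in increasing a, and left to right within a row: each cell's successors are then already labelled.
      b=0  b=1  b=2  b=3  b=4  b=5  b=6  b=7
a=0:    L    W    W    L    W    W    L    W
a=1:    L    W    W    L    W    W    L    W
a=2:    L    W    W    L    W    W    L    W
a=3:    W    L    W    W    L    W    W    L
a=4:    W    L    W    W    L    W    W    L
a=5:    W    L    W    W    L    W    W    L
Cells with no legal move (terminal, hence L): (0,0), (1,0), (2,0).
The remaining L cells, each justified by listing all of its moves:
(0,3): →(0,2)(W), (0,1)(W) — all W, so L
(0,6): →(0,5)(W), (0,4)(W) — all W, so L
(1,3): →(1,2)(W), (1,1)(W) — all W, so L
(1,6): →(1,5)(W), (1,4)(W) — all W, so L
(2,3): →(2,2)(W), (2,1)(W) — all W, so L
(2,6): →(2,5)(W), (2,4)(W) — all W, so L
(3,1): →(0,1)(W), (3,0)(W) — all W, so L
(3,4): →(0,4)(W), (3,3)(W), (3,2)(W) — all W, so L
(3,7): →(0,7)(W), (3,6)(W), (3,5)(W) — all W, so L
(4,1): →(1,1)(W), (0,1)(W), (4,0)(W) — all W, so L
(4,4): →(1,4)(W), (0,4)(W), (4,3)(W), (4,2)(W) — all W, so L
(4,7): →(1,7)(W), (0,7)(W), (4,6)(W), (4,5)(W) — all W, so L
(5,1): →(2,1)(W), (1,1)(W), (0,1)(W), (5,0)(W) — all W, so L
(5,4): →(2,4)(W), (1,4)(W), (0,4)(W), (5,3)(W), (5,2)(W) — all W, so L
(5,7): →(2,7)(W), (1,7)(W), (0,7)(W), (5,6)(W), (5,5)(W) — all W, so L
Every other cell has at least one move into one of the L cells above, so it is W.
The starting position (5,7) is L: whatever Maya does, the opponent receives a W position.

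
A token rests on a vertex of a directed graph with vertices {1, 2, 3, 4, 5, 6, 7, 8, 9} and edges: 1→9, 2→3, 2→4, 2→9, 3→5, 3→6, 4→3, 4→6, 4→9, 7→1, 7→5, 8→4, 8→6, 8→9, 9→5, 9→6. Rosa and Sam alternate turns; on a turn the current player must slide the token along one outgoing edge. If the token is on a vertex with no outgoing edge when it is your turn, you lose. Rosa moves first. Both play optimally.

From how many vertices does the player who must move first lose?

4

Positions with no move are L. A position that does have a move is losing for the player to move precisely when every available move leads to a winning position for the opponent. Fill in the labels:
Every edge goes from a vertex to one that appears earlier in the order 5, 6, 9, 3, 4, 8, 1, 7, 2, so processing vertices in that order labels each vertex after all of its successors.
5: no outgoing edge → L
6: no outgoing edge → L
9: reaches L-position 6 → W
3: reaches L-position 6 → W
4: reaches L-position 6 → W
8: reaches L-position 6 → W
1: only reaches 9(W), which is W → L
7: reaches L-position 1 → W
2: only reaches 4(W), 3(W), 9(W), all W → L
The L vertices are 1, 2, 5, 6; that is 4 in all.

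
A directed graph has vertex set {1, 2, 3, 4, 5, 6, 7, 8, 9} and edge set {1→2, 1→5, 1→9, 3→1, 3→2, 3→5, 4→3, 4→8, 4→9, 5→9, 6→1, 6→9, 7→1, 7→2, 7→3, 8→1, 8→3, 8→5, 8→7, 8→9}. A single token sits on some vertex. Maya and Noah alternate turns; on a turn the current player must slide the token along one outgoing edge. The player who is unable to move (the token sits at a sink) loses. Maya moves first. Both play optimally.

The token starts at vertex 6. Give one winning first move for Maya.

Move to 9.

Positions with no move are L. A position that does have a move is losing for the player to move precisely when every available move leads to a winning position for the opponent. Fill in the labels:
Every edge goes from a vertex to one that appears earlier in the order 9, 2, 5, 1, 3, 6, 7, 8, 4, so processing vertices in that order labels each vertex after all of its successors.
9: no outgoing edge → L
2: no outgoing edge → L
5: can move to 9, which is L ⇒ W
1: can move to 2, which is L ⇒ W
3: can move to 2, which is L ⇒ W
6: can move to 9, which is L ⇒ W
7: can move to 2, which is L ⇒ W
8: can move to 9, which is L ⇒ W
4: can move to 9, which is L ⇒ W
From 6, the L positions reachable in one move are: 9.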